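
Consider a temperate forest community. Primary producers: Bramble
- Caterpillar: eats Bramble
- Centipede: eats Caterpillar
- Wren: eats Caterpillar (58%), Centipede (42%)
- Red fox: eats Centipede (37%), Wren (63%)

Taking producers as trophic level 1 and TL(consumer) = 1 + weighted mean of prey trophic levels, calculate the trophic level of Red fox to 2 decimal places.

4.26

Caterpillar: 1 + 1 = 2
Centipede: 1 + 2 = 3
Wren: 1 + (0.58×2 + 0.42×3) = 3.42
Red fox: 1 + (0.37×3 + 0.63×3.42) = 4.2646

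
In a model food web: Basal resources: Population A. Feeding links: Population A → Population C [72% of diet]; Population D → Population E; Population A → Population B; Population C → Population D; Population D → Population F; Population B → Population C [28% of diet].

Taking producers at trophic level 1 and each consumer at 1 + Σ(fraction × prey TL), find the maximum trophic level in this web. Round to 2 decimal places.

4.28

Population B: 1 + 1 = 2
Population C: 1 + (0.72×1 + 0.28×2) = 2.28
Population D: 1 + 2.28 = 3.28
Population E: 1 + 3.28 = 4.28
Population F: 1 + 3.28 = 4.28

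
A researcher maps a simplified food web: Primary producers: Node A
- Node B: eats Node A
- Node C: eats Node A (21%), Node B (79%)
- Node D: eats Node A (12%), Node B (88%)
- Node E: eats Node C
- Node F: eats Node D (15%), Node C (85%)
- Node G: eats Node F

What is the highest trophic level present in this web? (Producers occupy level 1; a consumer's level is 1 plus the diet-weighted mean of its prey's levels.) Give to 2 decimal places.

4.80

Node B: 1 + 1 = 2
Node C: 1 + (0.21×1 + 0.79×2) = 2.79
Node D: 1 + (0.12×1 + 0.88×2) = 2.88
Node E: 1 + 2.79 = 3.79
Node F: 1 + (0.15×2.88 + 0.85×2.79) = 3.8035
Node G: 1 + 3.8035 = 4.8035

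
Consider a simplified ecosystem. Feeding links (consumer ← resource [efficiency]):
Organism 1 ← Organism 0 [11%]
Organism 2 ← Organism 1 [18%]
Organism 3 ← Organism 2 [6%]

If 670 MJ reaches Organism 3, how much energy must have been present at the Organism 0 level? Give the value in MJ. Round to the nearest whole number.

Cumulative transfer efficiency: 0.11 × 0.18 × 0.06 = 0.001188
Organism 0 energy = 670 / 0.001188 = 563973 MJ

563973 MJ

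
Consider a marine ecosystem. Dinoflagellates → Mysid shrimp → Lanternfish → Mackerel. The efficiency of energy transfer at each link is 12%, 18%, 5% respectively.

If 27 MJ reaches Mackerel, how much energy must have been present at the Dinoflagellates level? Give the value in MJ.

25000 MJ

Cumulative transfer efficiency: 0.12 × 0.18 × 0.05 = 0.00108
Dinoflagellates energy = 27 / 0.00108 = 25000 MJ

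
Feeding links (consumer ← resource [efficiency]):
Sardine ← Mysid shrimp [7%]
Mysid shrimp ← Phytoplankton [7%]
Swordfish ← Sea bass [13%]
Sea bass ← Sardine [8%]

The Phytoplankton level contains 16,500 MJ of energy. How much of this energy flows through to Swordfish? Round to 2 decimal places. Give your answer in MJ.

Mysid shrimp: 16500 × 0.07 = 1155 MJ
Sardine: 1155 × 0.07 = 80.85 MJ
Sea bass: 80.85 × 0.08 = 6.468 MJ
Swordfish: 6.468 × 0.13 = 0.84084 MJ

0.84 MJ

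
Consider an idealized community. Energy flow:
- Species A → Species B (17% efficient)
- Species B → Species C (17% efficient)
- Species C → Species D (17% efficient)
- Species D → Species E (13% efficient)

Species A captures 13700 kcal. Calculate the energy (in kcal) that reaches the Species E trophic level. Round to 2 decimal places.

Species B: 13700 × 0.17 = 2329 kcal
Species C: 2329 × 0.17 = 395.93 kcal
Species D: 395.93 × 0.17 = 67.3081 kcal
Species E: 67.3081 × 0.13 = 8.750053 kcal

8.75 kcal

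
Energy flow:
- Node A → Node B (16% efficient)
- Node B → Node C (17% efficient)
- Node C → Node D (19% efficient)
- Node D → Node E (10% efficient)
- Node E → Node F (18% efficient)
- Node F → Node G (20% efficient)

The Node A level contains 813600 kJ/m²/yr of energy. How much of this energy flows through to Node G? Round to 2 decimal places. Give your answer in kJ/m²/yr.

Node B: 813600 × 0.16 = 130176 kJ/m²/yr
Node C: 130176 × 0.17 = 22129.92 kJ/m²/yr
Node D: 22129.92 × 0.19 = 4204.6848 kJ/m²/yr
Node E: 4204.6848 × 0.1 = 420.46848 kJ/m²/yr
Node F: 420.46848 × 0.18 = 75.6843264 kJ/m²/yr
Node G: 75.6843264 × 0.2 = 15.13686528 kJ/m²/yr

15.14 kJ/m²/yr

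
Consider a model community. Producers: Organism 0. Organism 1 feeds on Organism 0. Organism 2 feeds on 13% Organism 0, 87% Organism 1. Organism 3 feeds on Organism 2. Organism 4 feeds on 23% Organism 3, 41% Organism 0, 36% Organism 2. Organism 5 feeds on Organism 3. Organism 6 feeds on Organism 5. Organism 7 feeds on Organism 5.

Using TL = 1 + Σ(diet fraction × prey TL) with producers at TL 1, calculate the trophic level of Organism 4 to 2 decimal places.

Organism 1: 1 + 1 = 2
Organism 2: 1 + (0.13×1 + 0.87×2) = 2.87
Organism 3: 1 + 2.87 = 3.87
Organism 4: 1 + (0.23×3.87 + 0.41×1 + 0.36×2.87) = 3.3333
Organism 5: 1 + 3.87 = 4.87
Organism 6: 1 + 4.87 = 5.87
Organism 7: 1 + 4.87 = 5.87

3.33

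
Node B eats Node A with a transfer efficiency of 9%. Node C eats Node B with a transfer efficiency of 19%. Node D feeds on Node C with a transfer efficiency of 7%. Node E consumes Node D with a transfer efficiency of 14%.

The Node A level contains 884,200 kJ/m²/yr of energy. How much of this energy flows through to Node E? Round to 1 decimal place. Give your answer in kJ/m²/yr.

148.2 kJ/m²/yr

Node B: 884200 × 0.09 = 79578 kJ/m²/yr
Node C: 79578 × 0.19 = 15119.82 kJ/m²/yr
Node D: 15119.82 × 0.07 = 1058.3874 kJ/m²/yr
Node E: 1058.3874 × 0.14 = 148.174236 kJ/m²/yr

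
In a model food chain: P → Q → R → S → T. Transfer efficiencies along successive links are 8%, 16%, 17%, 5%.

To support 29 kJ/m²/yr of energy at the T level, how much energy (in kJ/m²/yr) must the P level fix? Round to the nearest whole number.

Cumulative transfer efficiency: 0.08 × 0.16 × 0.17 × 0.05 = 0.0001088
P energy = 29 / 0.0001088 = 266544 kJ/m²/yr

266544 kJ/m²/yr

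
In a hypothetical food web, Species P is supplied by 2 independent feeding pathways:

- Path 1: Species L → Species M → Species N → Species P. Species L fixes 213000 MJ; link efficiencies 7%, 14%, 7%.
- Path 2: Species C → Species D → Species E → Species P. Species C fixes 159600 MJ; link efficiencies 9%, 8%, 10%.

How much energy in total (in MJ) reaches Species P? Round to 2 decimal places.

Path 1: 213000 × 0.07 × 0.14 × 0.07 = 146.118 MJ
Path 2: 159600 × 0.09 × 0.08 × 0.1 = 114.912 MJ
Total at Species P: 146.118 + 114.912 = 261.03 MJ

261.03 MJ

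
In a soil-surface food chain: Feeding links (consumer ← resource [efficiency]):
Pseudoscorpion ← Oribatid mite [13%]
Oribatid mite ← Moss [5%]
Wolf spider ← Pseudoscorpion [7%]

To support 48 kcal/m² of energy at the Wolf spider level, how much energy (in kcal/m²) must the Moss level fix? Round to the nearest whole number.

105495 kcal/m²

Cumulative transfer efficiency: 0.05 × 0.13 × 0.07 = 0.000455
Moss energy = 48 / 0.000455 = 105495 kcal/m²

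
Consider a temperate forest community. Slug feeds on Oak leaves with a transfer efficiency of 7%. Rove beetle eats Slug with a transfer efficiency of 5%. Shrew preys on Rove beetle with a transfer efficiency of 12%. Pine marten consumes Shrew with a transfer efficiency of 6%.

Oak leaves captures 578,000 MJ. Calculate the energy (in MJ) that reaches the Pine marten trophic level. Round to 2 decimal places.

14.57 MJ

Slug: 578000 × 0.07 = 40460 MJ
Rove beetle: 40460 × 0.05 = 2023 MJ
Shrew: 2023 × 0.12 = 242.76 MJ
Pine marten: 242.76 × 0.06 = 14.5656 MJ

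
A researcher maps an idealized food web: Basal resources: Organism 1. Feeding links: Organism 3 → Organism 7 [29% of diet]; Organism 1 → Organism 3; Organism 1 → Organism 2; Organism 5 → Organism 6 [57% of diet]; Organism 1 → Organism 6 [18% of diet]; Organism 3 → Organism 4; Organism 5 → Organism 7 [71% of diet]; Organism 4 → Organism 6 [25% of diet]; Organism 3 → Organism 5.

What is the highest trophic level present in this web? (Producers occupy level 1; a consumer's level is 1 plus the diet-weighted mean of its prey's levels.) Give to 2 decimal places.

3.71

Organism 2: 1 + 1 = 2
Organism 3: 1 + 1 = 2
Organism 4: 1 + 2 = 3
Organism 5: 1 + 2 = 3
Organism 6: 1 + (0.57×3 + 0.25×3 + 0.18×1) = 3.64
Organism 7: 1 + (0.71×3 + 0.29×2) = 3.71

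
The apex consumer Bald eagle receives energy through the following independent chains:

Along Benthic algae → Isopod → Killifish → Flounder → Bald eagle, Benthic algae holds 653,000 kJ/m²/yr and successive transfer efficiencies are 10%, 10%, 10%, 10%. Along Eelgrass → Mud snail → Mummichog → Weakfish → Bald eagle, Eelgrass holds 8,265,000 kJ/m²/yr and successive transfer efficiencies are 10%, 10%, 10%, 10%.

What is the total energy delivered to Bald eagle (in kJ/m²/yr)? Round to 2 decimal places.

891.80 kJ/m²/yr

Via Benthic algae: 653000 × 0.1 × 0.1 × 0.1 × 0.1 = 65.3 kJ/m²/yr
Via Eelgrass: 8265000 × 0.1 × 0.1 × 0.1 × 0.1 = 826.5 kJ/m²/yr
Total at Bald eagle: 65.3 + 826.5 = 891.8 kJ/m²/yr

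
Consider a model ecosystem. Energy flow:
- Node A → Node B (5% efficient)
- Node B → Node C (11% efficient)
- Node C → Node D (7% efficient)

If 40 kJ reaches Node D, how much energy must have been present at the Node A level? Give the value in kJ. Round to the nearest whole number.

Cumulative transfer efficiency: 0.05 × 0.11 × 0.07 = 0.000385
Node A energy = 40 / 0.000385 = 103896 kJ

103896 kJ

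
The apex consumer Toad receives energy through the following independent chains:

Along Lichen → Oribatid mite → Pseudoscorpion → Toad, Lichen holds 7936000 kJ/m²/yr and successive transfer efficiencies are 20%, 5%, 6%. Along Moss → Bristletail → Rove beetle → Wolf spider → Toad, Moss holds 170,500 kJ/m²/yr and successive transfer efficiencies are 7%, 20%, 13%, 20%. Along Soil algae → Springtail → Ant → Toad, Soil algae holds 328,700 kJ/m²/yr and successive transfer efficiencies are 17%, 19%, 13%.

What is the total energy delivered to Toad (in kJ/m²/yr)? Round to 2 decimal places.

Via Lichen: 7936000 × 0.2 × 0.05 × 0.06 = 4761.6 kJ/m²/yr
Via Moss: 170500 × 0.07 × 0.2 × 0.13 × 0.2 = 62.062 kJ/m²/yr
Via Soil algae: 328700 × 0.17 × 0.19 × 0.13 = 1380.2113 kJ/m²/yr
Total at Toad: 4761.6 + 62.062 + 1380.2113 = 6203.8733 kJ/m²/yr

6203.87 kJ/m²/yr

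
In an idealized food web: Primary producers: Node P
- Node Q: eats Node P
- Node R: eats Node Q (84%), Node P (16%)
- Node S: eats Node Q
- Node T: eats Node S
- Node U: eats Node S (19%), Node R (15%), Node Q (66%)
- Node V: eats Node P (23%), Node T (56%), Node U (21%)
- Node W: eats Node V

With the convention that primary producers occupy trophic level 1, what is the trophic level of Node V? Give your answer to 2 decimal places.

Node Q: 1 + 1 = 2
Node R: 1 + (0.84×2 + 0.16×1) = 2.84
Node S: 1 + 2 = 3
Node T: 1 + 3 = 4
Node U: 1 + (0.19×3 + 0.15×2.84 + 0.66×2) = 3.316
Node V: 1 + (0.23×1 + 0.56×4 + 0.21×3.316) = 4.16636
Node W: 1 + 4.16636 = 5.16636

4.17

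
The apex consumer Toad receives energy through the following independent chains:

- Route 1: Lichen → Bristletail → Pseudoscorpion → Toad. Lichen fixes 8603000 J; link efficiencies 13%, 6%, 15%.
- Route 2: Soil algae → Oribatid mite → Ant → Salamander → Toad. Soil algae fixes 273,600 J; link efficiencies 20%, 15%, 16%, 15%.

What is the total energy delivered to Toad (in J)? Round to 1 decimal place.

10262.5 J

Route 1: 8603000 × 0.13 × 0.06 × 0.15 = 10065.51 J
Route 2: 273600 × 0.2 × 0.15 × 0.16 × 0.15 = 196.992 J
Total at Toad: 10065.51 + 196.992 = 10262.502 J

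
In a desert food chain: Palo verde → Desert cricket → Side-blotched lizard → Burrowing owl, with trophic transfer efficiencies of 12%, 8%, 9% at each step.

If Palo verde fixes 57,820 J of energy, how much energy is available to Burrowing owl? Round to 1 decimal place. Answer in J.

Desert cricket: 57820 × 0.12 = 6938.4 J
Side-blotched lizard: 6938.4 × 0.08 = 555.072 J
Burrowing owl: 555.072 × 0.09 = 49.95648 J

50.0 J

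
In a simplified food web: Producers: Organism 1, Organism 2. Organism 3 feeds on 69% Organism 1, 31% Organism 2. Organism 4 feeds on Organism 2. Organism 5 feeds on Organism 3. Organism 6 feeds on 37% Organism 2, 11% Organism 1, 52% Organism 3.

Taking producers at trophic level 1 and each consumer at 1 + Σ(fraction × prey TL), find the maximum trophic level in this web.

Organism 3: 1 + (0.69×1 + 0.31×1) = 2
Organism 4: 1 + 1 = 2
Organism 5: 1 + 2 = 3
Organism 6: 1 + (0.37×1 + 0.11×1 + 0.52×2) = 2.52

3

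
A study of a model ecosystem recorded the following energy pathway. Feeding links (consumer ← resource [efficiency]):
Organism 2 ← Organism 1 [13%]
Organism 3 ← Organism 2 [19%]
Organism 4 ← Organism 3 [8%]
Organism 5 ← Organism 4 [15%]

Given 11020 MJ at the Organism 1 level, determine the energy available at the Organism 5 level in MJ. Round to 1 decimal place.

Organism 2: 11020 × 0.13 = 1432.6 MJ
Organism 3: 1432.6 × 0.19 = 272.194 MJ
Organism 4: 272.194 × 0.08 = 21.77552 MJ
Organism 5: 21.77552 × 0.15 = 3.266328 MJ

3.3 MJ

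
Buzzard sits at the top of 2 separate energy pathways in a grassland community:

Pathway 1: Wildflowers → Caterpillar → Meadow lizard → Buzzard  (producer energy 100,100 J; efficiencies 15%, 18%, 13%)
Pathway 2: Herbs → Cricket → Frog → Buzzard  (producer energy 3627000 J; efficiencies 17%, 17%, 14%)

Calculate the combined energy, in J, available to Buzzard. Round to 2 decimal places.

Pathway 1: 100100 × 0.15 × 0.18 × 0.13 = 351.351 J
Pathway 2: 3627000 × 0.17 × 0.17 × 0.14 = 14674.842 J
Total at Buzzard: 351.351 + 14674.842 = 15026.193 J

15026.19 J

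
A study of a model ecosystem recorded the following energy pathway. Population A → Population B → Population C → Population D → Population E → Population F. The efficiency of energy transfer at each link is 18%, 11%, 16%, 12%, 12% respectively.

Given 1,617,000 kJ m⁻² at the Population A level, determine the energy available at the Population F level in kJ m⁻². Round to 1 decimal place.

73.8 kJ m⁻²

Population B: 1617000 × 0.18 = 291060 kJ m⁻²
Population C: 291060 × 0.11 = 32016.6 kJ m⁻²
Population D: 32016.6 × 0.16 = 5122.656 kJ m⁻²
Population E: 5122.656 × 0.12 = 614.71872 kJ m⁻²
Population F: 614.71872 × 0.12 = 73.7662464 kJ m⁻²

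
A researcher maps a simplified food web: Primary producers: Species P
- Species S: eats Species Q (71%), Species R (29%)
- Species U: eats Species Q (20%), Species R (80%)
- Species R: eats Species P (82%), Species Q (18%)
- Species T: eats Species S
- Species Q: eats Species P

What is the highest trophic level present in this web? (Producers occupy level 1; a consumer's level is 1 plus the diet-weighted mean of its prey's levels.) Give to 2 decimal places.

4.05

Species Q: 1 + 1 = 2
Species R: 1 + (0.82×1 + 0.18×2) = 2.18
Species S: 1 + (0.71×2 + 0.29×2.18) = 3.0522
Species T: 1 + 3.0522 = 4.0522
Species U: 1 + (0.2×2 + 0.8×2.18) = 3.144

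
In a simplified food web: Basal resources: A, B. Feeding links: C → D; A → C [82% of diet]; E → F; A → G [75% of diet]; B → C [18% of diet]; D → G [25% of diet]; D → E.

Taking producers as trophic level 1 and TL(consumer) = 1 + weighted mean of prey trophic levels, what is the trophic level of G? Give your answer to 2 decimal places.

C: 1 + (0.82×1 + 0.18×1) = 2
D: 1 + 2 = 3
E: 1 + 3 = 4
F: 1 + 4 = 5
G: 1 + (0.75×1 + 0.25×3) = 2.5

2.50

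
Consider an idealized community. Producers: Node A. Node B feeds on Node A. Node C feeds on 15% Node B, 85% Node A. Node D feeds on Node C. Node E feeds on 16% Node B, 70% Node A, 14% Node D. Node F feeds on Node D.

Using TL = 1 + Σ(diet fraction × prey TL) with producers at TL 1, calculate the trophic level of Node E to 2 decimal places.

2.46

Node B: 1 + 1 = 2
Node C: 1 + (0.15×2 + 0.85×1) = 2.15
Node D: 1 + 2.15 = 3.15
Node E: 1 + (0.16×2 + 0.7×1 + 0.14×3.15) = 2.461
Node F: 1 + 3.15 = 4.15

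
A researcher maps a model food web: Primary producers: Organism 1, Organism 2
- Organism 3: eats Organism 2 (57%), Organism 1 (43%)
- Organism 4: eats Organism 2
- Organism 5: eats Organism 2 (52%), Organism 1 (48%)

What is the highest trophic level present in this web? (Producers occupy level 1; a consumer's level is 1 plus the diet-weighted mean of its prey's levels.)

2

Organism 3: 1 + (0.57×1 + 0.43×1) = 2
Organism 4: 1 + 1 = 2
Organism 5: 1 + (0.52×1 + 0.48×1) = 2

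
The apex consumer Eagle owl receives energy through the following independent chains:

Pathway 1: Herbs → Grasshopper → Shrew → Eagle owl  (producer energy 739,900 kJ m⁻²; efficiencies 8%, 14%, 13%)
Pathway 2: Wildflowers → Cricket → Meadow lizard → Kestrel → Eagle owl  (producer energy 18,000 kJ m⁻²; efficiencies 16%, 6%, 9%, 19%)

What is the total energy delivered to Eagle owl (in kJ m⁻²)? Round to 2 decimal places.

1080.25 kJ m⁻²

Pathway 1: 739900 × 0.08 × 0.14 × 0.13 = 1077.2944 kJ m⁻²
Pathway 2: 18000 × 0.16 × 0.06 × 0.09 × 0.19 = 2.95488 kJ m⁻²
Total at Eagle owl: 1077.2944 + 2.95488 = 1080.24928 kJ m⁻²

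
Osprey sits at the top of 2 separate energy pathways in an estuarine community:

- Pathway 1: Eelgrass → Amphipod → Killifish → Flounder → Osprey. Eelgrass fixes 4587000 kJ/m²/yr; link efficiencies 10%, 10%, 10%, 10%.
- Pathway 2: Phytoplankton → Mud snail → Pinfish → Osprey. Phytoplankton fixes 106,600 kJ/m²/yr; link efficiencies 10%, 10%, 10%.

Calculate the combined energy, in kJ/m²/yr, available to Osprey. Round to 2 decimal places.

565.30 kJ/m²/yr

Pathway 1: 4587000 × 0.1 × 0.1 × 0.1 × 0.1 = 458.7 kJ/m²/yr
Pathway 2: 106600 × 0.1 × 0.1 × 0.1 = 106.6 kJ/m²/yr
Total at Osprey: 458.7 + 106.6 = 565.3 kJ/m²/yr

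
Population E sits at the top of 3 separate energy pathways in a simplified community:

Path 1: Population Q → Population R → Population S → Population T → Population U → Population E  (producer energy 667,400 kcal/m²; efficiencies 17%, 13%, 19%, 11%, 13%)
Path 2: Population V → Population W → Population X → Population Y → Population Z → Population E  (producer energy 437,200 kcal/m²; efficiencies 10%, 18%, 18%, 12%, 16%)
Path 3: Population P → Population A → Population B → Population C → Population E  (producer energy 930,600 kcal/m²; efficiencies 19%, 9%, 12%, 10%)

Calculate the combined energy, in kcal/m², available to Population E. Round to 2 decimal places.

Path 1: 667400 × 0.17 × 0.13 × 0.19 × 0.11 × 0.13 = 40.07450018 kcal/m²
Path 2: 437200 × 0.1 × 0.18 × 0.18 × 0.12 × 0.16 = 27.1973376 kcal/m²
Path 3: 930600 × 0.19 × 0.09 × 0.12 × 0.1 = 190.95912 kcal/m²
Total at Population E: 40.07450018 + 27.1973376 + 190.95912 = 258.23095778 kcal/m²

258.23 kcal/m²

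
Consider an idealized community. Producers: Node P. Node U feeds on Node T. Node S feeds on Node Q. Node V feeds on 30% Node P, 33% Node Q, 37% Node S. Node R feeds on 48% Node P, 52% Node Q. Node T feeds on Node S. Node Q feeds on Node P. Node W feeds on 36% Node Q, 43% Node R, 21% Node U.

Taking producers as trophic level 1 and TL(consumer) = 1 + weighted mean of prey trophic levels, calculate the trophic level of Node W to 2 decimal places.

Node Q: 1 + 1 = 2
Node R: 1 + (0.48×1 + 0.52×2) = 2.52
Node S: 1 + 2 = 3
Node T: 1 + 3 = 4
Node U: 1 + 4 = 5
Node V: 1 + (0.3×1 + 0.33×2 + 0.37×3) = 3.07
Node W: 1 + (0.36×2 + 0.43×2.52 + 0.21×5) = 3.8536

3.85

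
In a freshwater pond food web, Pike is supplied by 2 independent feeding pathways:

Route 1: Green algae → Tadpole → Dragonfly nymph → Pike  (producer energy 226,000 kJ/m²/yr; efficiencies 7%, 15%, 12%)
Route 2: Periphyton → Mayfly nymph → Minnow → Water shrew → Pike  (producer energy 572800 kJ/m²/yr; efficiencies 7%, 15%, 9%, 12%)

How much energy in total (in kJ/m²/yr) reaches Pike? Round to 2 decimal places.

Route 1: 226000 × 0.07 × 0.15 × 0.12 = 284.76 kJ/m²/yr
Route 2: 572800 × 0.07 × 0.15 × 0.09 × 0.12 = 64.95552 kJ/m²/yr
Total at Pike: 284.76 + 64.95552 = 349.71552 kJ/m²/yr

349.72 kJ/m²/yr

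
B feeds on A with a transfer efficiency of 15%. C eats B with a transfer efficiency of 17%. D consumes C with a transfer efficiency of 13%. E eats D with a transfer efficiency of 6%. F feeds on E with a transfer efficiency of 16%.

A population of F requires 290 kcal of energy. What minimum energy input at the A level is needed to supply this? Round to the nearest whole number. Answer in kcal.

9112619 kcal

Cumulative transfer efficiency: 0.15 × 0.17 × 0.13 × 0.06 × 0.16 = 0.000031824
A energy = 290 / 0.000031824 = 9112619 kcal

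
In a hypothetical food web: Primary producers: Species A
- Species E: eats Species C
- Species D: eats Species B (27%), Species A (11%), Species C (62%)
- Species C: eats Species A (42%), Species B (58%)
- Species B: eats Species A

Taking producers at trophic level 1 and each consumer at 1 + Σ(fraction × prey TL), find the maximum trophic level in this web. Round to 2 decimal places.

3.58

Species B: 1 + 1 = 2
Species C: 1 + (0.42×1 + 0.58×2) = 2.58
Species D: 1 + (0.27×2 + 0.11×1 + 0.62×2.58) = 3.2496
Species E: 1 + 2.58 = 3.58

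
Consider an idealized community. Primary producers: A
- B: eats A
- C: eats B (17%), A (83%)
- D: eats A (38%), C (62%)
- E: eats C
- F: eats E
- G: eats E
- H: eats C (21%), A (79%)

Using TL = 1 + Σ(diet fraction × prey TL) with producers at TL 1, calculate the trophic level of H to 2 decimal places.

2.25

B: 1 + 1 = 2
C: 1 + (0.17×2 + 0.83×1) = 2.17
D: 1 + (0.38×1 + 0.62×2.17) = 2.7254
E: 1 + 2.17 = 3.17
F: 1 + 3.17 = 4.17
G: 1 + 3.17 = 4.17
H: 1 + (0.21×2.17 + 0.79×1) = 2.2457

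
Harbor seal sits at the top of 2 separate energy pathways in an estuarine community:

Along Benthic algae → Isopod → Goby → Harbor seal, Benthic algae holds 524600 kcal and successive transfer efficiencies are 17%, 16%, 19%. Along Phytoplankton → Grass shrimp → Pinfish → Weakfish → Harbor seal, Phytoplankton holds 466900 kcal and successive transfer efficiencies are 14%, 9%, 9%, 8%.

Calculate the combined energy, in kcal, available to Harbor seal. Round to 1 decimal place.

2753.5 kcal

Via Benthic algae: 524600 × 0.17 × 0.16 × 0.19 = 2711.1328 kcal
Via Phytoplankton: 466900 × 0.14 × 0.09 × 0.09 × 0.08 = 42.357168 kcal
Total at Harbor seal: 2711.1328 + 42.357168 = 2753.489968 kcal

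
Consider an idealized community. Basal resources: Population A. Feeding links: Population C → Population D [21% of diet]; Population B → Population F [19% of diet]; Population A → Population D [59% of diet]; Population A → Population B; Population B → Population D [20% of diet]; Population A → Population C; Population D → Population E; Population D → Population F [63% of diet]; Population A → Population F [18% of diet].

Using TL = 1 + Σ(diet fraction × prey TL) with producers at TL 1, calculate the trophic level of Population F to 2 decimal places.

Population B: 1 + 1 = 2
Population C: 1 + 1 = 2
Population D: 1 + (0.2×2 + 0.21×2 + 0.59×1) = 2.41
Population E: 1 + 2.41 = 3.41
Population F: 1 + (0.19×2 + 0.63×2.41 + 0.18×1) = 3.0783

3.08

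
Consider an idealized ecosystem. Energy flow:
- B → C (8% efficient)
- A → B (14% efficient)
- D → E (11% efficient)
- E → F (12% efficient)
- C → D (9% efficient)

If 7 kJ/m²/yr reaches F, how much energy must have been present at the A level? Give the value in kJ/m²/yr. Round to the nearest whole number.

Cumulative transfer efficiency: 0.14 × 0.08 × 0.09 × 0.11 × 0.12 = 0.0000133056
A energy = 7 / 0.0000133056 = 526094 kJ/m²/yr

526094 kJ/m²/yr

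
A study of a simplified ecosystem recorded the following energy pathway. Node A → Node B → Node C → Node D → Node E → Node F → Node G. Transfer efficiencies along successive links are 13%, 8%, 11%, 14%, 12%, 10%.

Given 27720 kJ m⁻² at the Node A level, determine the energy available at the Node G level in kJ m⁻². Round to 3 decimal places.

0.053 kJ m⁻²

Node B: 27720 × 0.13 = 3603.6 kJ m⁻²
Node C: 3603.6 × 0.08 = 288.288 kJ m⁻²
Node D: 288.288 × 0.11 = 31.71168 kJ m⁻²
Node E: 31.71168 × 0.14 = 4.4396352 kJ m⁻²
Node F: 4.4396352 × 0.12 = 0.532756224 kJ m⁻²
Node G: 0.532756224 × 0.1 = 0.0532756224 kJ m⁻²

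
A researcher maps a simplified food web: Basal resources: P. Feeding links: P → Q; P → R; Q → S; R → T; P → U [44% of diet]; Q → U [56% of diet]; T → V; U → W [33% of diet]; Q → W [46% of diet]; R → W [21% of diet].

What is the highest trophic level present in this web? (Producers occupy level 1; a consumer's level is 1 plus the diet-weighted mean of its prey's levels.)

Q: 1 + 1 = 2
R: 1 + 1 = 2
S: 1 + 2 = 3
T: 1 + 2 = 3
U: 1 + (0.44×1 + 0.56×2) = 2.56
V: 1 + 3 = 4
W: 1 + (0.33×2.56 + 0.46×2 + 0.21×2) = 3.1848

4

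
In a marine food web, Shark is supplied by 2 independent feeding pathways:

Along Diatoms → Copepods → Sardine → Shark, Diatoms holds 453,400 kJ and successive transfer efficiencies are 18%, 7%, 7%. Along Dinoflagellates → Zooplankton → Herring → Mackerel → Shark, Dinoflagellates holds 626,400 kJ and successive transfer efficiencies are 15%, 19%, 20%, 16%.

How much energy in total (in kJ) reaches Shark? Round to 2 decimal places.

971.18 kJ

Via Diatoms: 453400 × 0.18 × 0.07 × 0.07 = 399.8988 kJ
Via Dinoflagellates: 626400 × 0.15 × 0.19 × 0.2 × 0.16 = 571.2768 kJ
Total at Shark: 399.8988 + 571.2768 = 971.1756 kJ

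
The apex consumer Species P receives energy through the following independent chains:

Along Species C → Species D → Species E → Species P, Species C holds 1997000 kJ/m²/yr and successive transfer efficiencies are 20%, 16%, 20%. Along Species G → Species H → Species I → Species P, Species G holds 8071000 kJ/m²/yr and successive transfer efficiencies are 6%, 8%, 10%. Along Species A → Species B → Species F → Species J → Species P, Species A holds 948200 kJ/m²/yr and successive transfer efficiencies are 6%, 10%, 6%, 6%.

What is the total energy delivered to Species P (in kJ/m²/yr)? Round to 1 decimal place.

16675.4 kJ/m²/yr

Via Species C: 1997000 × 0.2 × 0.16 × 0.2 = 12780.8 kJ/m²/yr
Via Species G: 8071000 × 0.06 × 0.08 × 0.1 = 3874.08 kJ/m²/yr
Via Species A: 948200 × 0.06 × 0.1 × 0.06 × 0.06 = 20.48112 kJ/m²/yr
Total at Species P: 12780.8 + 3874.08 + 20.48112 = 16675.36112 kJ/m²/yr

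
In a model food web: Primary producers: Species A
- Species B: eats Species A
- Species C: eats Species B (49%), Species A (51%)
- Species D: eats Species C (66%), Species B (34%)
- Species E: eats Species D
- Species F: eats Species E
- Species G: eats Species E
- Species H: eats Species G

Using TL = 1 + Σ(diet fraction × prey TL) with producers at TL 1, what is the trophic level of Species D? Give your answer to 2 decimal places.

3.32

Species B: 1 + 1 = 2
Species C: 1 + (0.49×2 + 0.51×1) = 2.49
Species D: 1 + (0.66×2.49 + 0.34×2) = 3.3234
Species E: 1 + 3.3234 = 4.3234
Species F: 1 + 4.3234 = 5.3234
Species G: 1 + 4.3234 = 5.3234
Species H: 1 + 5.3234 = 6.3234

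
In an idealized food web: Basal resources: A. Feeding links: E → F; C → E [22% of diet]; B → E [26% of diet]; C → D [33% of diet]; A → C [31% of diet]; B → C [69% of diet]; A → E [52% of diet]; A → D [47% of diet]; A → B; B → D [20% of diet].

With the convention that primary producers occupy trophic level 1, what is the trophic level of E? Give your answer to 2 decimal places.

2.63

B: 1 + 1 = 2
C: 1 + (0.31×1 + 0.69×2) = 2.69
D: 1 + (0.47×1 + 0.33×2.69 + 0.2×2) = 2.7577
E: 1 + (0.26×2 + 0.22×2.69 + 0.52×1) = 2.6318
F: 1 + 2.6318 = 3.6318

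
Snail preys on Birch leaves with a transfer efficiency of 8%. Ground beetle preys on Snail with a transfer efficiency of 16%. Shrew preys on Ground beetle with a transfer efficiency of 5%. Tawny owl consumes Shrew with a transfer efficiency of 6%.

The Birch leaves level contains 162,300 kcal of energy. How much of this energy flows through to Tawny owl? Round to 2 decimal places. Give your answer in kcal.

Snail: 162300 × 0.08 = 12984 kcal
Ground beetle: 12984 × 0.16 = 2077.44 kcal
Shrew: 2077.44 × 0.05 = 103.872 kcal
Tawny owl: 103.872 × 0.06 = 6.23232 kcal

6.23 kcal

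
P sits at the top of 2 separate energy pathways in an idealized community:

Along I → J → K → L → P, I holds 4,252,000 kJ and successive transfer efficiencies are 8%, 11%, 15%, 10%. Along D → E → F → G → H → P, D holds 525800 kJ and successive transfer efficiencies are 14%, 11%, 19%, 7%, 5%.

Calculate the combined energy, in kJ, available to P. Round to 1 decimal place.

566.6 kJ

Via I: 4252000 × 0.08 × 0.11 × 0.15 × 0.1 = 561.264 kJ
Via D: 525800 × 0.14 × 0.11 × 0.19 × 0.07 × 0.05 = 5.3847178 kJ
Total at P: 561.264 + 5.3847178 = 566.6487178 kJ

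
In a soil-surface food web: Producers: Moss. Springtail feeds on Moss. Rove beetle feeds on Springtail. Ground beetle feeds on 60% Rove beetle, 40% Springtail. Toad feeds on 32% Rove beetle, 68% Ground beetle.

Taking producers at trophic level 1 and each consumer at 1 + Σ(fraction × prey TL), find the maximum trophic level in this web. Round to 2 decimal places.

4.41

Springtail: 1 + 1 = 2
Rove beetle: 1 + 2 = 3
Ground beetle: 1 + (0.6×3 + 0.4×2) = 3.6
Toad: 1 + (0.32×3 + 0.68×3.6) = 4.408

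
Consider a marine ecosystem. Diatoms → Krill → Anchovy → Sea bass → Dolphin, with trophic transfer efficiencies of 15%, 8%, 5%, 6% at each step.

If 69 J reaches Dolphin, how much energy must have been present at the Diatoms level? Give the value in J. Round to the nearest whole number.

1916667 J

Cumulative transfer efficiency: 0.15 × 0.08 × 0.05 × 0.06 = 0.000036
Diatoms energy = 69 / 0.000036 = 1916667 J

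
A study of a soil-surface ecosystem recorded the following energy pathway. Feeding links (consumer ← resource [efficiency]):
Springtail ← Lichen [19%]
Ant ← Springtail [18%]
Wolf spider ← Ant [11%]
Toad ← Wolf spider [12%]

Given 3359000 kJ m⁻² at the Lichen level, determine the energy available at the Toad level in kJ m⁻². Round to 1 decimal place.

1516.4 kJ m⁻²

Springtail: 3359000 × 0.19 = 638210 kJ m⁻²
Ant: 638210 × 0.18 = 114877.8 kJ m⁻²
Wolf spider: 114877.8 × 0.11 = 12636.558 kJ m⁻²
Toad: 12636.558 × 0.12 = 1516.38696 kJ m⁻²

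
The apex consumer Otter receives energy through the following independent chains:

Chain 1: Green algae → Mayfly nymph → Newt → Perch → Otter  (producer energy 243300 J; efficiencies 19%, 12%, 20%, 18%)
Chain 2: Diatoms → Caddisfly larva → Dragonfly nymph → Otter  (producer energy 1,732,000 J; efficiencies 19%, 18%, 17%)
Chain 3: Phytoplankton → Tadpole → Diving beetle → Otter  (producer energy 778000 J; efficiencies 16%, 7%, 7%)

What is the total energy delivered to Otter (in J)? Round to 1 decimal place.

10879.5 J

Chain 1: 243300 × 0.19 × 0.12 × 0.2 × 0.18 = 199.70064 J
Chain 2: 1732000 × 0.19 × 0.18 × 0.17 = 10069.848 J
Chain 3: 778000 × 0.16 × 0.07 × 0.07 = 609.952 J
Total at Otter: 199.70064 + 10069.848 + 609.952 = 10879.50064 J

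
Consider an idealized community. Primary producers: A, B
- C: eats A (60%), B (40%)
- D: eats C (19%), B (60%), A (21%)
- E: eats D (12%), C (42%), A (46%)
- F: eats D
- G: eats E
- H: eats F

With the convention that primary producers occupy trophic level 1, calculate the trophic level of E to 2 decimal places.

C: 1 + (0.6×1 + 0.4×1) = 2
D: 1 + (0.19×2 + 0.6×1 + 0.21×1) = 2.19
E: 1 + (0.12×2.19 + 0.42×2 + 0.46×1) = 2.5628
F: 1 + 2.19 = 3.19
G: 1 + 2.5628 = 3.5628
H: 1 + 3.19 = 4.19

2.56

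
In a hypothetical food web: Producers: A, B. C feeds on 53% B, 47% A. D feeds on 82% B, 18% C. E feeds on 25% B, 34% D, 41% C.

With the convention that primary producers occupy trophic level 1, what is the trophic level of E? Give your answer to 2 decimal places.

2.81

C: 1 + (0.53×1 + 0.47×1) = 2
D: 1 + (0.82×1 + 0.18×2) = 2.18
E: 1 + (0.25×1 + 0.34×2.18 + 0.41×2) = 2.8112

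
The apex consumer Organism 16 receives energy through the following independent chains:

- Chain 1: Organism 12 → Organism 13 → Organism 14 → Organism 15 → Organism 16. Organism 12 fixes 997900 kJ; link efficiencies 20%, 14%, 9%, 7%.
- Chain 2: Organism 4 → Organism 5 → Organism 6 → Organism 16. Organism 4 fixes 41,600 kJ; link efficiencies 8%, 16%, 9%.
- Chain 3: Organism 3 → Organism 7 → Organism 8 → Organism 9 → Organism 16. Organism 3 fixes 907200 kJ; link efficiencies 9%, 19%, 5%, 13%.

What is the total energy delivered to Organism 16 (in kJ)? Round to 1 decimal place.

324.8 kJ

Chain 1: 997900 × 0.2 × 0.14 × 0.09 × 0.07 = 176.02956 kJ
Chain 2: 41600 × 0.08 × 0.16 × 0.09 = 47.9232 kJ
Chain 3: 907200 × 0.09 × 0.19 × 0.05 × 0.13 = 100.83528 kJ
Total at Organism 16: 176.02956 + 47.9232 + 100.83528 = 324.78804 kJ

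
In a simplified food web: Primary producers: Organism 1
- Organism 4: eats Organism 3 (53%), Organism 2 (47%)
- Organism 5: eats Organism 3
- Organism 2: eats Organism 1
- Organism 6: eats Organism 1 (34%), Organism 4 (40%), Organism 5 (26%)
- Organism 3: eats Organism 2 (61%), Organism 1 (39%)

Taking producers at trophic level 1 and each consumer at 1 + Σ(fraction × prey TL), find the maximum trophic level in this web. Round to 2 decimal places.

3.61

Organism 2: 1 + 1 = 2
Organism 3: 1 + (0.61×2 + 0.39×1) = 2.61
Organism 4: 1 + (0.53×2.61 + 0.47×2) = 3.3233
Organism 5: 1 + 2.61 = 3.61
Organism 6: 1 + (0.34×1 + 0.4×3.3233 + 0.26×3.61) = 3.60792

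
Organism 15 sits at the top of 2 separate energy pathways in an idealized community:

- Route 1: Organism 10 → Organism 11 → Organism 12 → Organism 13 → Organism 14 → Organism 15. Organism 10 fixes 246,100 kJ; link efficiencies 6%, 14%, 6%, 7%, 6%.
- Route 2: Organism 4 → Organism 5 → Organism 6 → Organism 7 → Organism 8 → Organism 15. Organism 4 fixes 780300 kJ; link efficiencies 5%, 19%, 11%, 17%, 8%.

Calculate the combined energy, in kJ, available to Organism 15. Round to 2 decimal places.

11.61 kJ

Route 1: 246100 × 0.06 × 0.14 × 0.06 × 0.07 × 0.06 = 0.52094448 kJ
Route 2: 780300 × 0.05 × 0.19 × 0.11 × 0.17 × 0.08 = 11.0896236 kJ
Total at Organism 15: 0.52094448 + 11.0896236 = 11.61056808 kJ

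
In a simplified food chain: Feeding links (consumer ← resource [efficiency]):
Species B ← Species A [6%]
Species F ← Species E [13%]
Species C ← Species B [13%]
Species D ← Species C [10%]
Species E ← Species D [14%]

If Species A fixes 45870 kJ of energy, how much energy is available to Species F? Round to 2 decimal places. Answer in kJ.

0.65 kJ

Species B: 45870 × 0.06 = 2752.2 kJ
Species C: 2752.2 × 0.13 = 357.786 kJ
Species D: 357.786 × 0.1 = 35.7786 kJ
Species E: 35.7786 × 0.14 = 5.009004 kJ
Species F: 5.009004 × 0.13 = 0.65117052 kJ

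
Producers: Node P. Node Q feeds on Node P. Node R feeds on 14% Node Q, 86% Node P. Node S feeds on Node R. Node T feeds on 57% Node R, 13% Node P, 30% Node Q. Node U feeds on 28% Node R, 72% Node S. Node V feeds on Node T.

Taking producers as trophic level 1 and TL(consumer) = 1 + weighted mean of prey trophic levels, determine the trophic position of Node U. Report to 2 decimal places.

3.86

Node Q: 1 + 1 = 2
Node R: 1 + (0.14×2 + 0.86×1) = 2.14
Node S: 1 + 2.14 = 3.14
Node T: 1 + (0.57×2.14 + 0.13×1 + 0.3×2) = 2.9498
Node U: 1 + (0.28×2.14 + 0.72×3.14) = 3.86
Node V: 1 + 2.9498 = 3.9498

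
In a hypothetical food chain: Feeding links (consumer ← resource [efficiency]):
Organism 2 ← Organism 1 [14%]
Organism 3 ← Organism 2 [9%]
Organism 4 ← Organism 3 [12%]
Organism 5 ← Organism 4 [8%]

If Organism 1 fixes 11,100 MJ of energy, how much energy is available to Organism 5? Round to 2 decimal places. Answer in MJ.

1.34 MJ

Organism 2: 11100 × 0.14 = 1554 MJ
Organism 3: 1554 × 0.09 = 139.86 MJ
Organism 4: 139.86 × 0.12 = 16.7832 MJ
Organism 5: 16.7832 × 0.08 = 1.342656 MJ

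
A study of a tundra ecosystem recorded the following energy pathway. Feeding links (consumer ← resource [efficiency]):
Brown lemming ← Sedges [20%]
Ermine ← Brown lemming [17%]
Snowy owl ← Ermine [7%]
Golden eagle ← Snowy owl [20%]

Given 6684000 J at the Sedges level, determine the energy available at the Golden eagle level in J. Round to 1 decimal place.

3181.6 J

Brown lemming: 6684000 × 0.2 = 1336800 J
Ermine: 1336800 × 0.17 = 227256 J
Snowy owl: 227256 × 0.07 = 15907.92 J
Golden eagle: 15907.92 × 0.2 = 3181.584 J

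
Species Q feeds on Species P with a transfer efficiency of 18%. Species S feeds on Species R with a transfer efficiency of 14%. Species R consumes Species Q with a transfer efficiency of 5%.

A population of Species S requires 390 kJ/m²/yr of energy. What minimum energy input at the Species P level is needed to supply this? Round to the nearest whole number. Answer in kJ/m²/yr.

Cumulative transfer efficiency: 0.18 × 0.05 × 0.14 = 0.00126
Species P energy = 390 / 0.00126 = 309524 kJ/m²/yr

309524 kJ/m²/yr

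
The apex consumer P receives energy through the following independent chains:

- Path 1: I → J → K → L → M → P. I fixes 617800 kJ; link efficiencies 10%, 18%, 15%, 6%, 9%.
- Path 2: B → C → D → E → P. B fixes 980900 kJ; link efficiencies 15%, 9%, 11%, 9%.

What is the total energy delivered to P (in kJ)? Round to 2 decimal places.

140.10 kJ

Path 1: 617800 × 0.1 × 0.18 × 0.15 × 0.06 × 0.09 = 9.007524 kJ
Path 2: 980900 × 0.15 × 0.09 × 0.11 × 0.09 = 131.097285 kJ
Total at P: 9.007524 + 131.097285 = 140.104809 kJ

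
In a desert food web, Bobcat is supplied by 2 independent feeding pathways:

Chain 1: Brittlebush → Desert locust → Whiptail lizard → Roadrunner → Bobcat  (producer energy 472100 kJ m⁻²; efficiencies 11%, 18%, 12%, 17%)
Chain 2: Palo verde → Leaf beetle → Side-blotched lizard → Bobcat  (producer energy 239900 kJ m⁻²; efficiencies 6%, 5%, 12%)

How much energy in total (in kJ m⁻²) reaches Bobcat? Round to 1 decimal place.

Chain 1: 472100 × 0.11 × 0.18 × 0.12 × 0.17 = 190.690632 kJ m⁻²
Chain 2: 239900 × 0.06 × 0.05 × 0.12 = 86.364 kJ m⁻²
Total at Bobcat: 190.690632 + 86.364 = 277.054632 kJ m⁻²

277.1 kJ m⁻²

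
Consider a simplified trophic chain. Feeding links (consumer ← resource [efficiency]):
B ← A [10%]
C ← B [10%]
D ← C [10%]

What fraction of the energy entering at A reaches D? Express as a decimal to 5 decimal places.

0.00100

Product of link efficiencies: 0.1 × 0.1 × 0.1 = 0.001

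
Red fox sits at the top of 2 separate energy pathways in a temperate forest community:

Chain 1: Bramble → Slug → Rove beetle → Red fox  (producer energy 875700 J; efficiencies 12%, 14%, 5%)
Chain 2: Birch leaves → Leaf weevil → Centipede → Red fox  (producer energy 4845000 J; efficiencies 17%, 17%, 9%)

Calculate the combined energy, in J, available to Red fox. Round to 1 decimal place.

Chain 1: 875700 × 0.12 × 0.14 × 0.05 = 735.588 J
Chain 2: 4845000 × 0.17 × 0.17 × 0.09 = 12601.845 J
Total at Red fox: 735.588 + 12601.845 = 13337.433 J

13337.4 J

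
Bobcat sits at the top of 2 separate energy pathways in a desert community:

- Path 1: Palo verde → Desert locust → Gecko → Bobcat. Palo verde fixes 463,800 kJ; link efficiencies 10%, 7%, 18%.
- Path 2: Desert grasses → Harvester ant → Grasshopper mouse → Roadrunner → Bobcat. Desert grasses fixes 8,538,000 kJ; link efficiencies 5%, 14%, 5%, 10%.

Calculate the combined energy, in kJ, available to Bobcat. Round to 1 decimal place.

883.2 kJ

Path 1: 463800 × 0.1 × 0.07 × 0.18 = 584.388 kJ
Path 2: 8538000 × 0.05 × 0.14 × 0.05 × 0.1 = 298.83 kJ
Total at Bobcat: 584.388 + 298.83 = 883.218 kJ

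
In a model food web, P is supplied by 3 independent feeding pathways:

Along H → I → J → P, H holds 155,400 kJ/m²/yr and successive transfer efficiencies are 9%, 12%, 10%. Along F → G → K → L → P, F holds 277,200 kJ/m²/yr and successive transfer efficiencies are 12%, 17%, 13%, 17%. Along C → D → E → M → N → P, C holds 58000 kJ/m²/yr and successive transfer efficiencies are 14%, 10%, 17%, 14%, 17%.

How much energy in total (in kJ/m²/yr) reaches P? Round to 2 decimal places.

Via H: 155400 × 0.09 × 0.12 × 0.1 = 167.832 kJ/m²/yr
Via F: 277200 × 0.12 × 0.17 × 0.13 × 0.17 = 124.972848 kJ/m²/yr
Via C: 58000 × 0.14 × 0.1 × 0.17 × 0.14 × 0.17 = 3.285352 kJ/m²/yr
Total at P: 167.832 + 124.972848 + 3.285352 = 296.0902 kJ/m²/yr

296.09 kJ/m²/yr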